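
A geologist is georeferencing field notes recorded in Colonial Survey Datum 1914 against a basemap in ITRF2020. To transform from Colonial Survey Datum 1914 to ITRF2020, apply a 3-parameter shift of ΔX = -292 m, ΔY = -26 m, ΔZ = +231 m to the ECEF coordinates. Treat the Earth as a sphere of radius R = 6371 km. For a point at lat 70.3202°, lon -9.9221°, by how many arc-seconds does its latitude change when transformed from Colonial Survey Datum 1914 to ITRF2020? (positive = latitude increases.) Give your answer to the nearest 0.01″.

sin φ = 0.941589, cos φ = 0.336763, sin λ = -0.172309, cos λ = 0.985043.
North component: ΔN = −sin φ cos λ·ΔX − sin φ sin λ·ΔY + cos φ·ΔZ = −(0.941589)(0.985043)(-292) − (0.941589)(-0.172309)(-26) + (0.336763)(231) = 344.41 m.
1° of latitude spans πR/180 = 111195 m, so Δφ = 344.41 / 111195 × 3600 = 11.150″.

Δφ = 11.15″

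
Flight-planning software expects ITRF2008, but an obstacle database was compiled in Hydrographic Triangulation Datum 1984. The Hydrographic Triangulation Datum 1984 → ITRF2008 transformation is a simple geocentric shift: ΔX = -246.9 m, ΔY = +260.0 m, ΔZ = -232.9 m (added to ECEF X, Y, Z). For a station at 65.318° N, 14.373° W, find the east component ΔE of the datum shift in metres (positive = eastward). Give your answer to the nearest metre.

At φ = 65.318°, λ = -14.373°: sin φ = 0.908639, cos φ = 0.417582, sin λ = -0.248233, cos λ = 0.968700.
ΔE = −sin λ·ΔX + cos λ·ΔY = −(-0.248233)·(-246.9) + (0.968700)·(260.0) = 190.57 m.

ΔE = 191 m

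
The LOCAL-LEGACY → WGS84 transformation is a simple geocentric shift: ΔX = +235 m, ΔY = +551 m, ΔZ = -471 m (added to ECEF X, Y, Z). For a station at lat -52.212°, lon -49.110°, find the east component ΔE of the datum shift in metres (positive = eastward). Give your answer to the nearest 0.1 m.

At φ = -52.212°, λ = -49.110°: sin φ = -0.790283, cos φ = 0.612742, sin λ = -0.755968, cos λ = 0.654609.
ΔE = −sin λ·ΔX + cos λ·ΔY = −(-0.755968)·(235) + (0.654609)·(551) = 538.34 m.

ΔE = 538.3 m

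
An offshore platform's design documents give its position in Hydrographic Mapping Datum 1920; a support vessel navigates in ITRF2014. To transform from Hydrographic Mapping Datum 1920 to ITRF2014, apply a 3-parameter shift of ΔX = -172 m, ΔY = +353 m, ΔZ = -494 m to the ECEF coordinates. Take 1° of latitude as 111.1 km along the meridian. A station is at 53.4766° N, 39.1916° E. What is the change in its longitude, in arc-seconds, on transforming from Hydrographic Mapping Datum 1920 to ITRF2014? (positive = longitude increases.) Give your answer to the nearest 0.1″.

sin φ = 0.803614, cos φ = 0.595151, sin λ = 0.631916, cos λ = 0.775037.
East component: ΔE = −sin λ·ΔX + cos λ·ΔY = −(0.631916)(-172) + (0.775037)(353) = 382.28 m.
1° of latitude spans 111100 m; at latitude φ, 1° of longitude spans that × cos φ = 66121.3 m, so Δλ = 382.28 / 66121.3 × 3600 = 20.813″.

Δλ = 20.8″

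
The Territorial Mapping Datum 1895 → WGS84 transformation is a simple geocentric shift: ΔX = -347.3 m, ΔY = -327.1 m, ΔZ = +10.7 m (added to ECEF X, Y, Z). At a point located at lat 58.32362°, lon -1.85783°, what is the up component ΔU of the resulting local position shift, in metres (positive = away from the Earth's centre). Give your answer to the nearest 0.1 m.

ΔU = -167.6 m

At φ = 58.32362°, λ = -1.85783°: sin φ = 0.851028, cos φ = 0.525121, sin λ = -0.032420, cos λ = 0.999474.
ΔU = cos φ cos λ·ΔX + cos φ sin λ·ΔY + sin φ·ΔZ = (0.525121)(0.999474)(-347.3) + (0.525121)(-0.032420)(-327.1) + (0.851028)(10.7) = -167.60 m.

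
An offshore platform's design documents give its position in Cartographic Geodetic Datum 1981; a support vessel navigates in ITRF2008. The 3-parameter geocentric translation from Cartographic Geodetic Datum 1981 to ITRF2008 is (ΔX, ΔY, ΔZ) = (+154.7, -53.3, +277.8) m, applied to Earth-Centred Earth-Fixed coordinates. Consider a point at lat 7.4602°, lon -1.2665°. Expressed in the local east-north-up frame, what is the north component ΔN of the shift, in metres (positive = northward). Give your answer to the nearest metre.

At φ = 7.4602°, λ = -1.2665°: sin φ = 0.129837, cos φ = 0.991535, sin λ = -0.022103, cos λ = 0.999756.
ΔN = −sin φ cos λ·ΔX − sin φ sin λ·ΔY + cos φ·ΔZ = −(0.129837)(0.999756)(154.7) − (0.129837)(-0.022103)(-53.3) + (0.991535)(277.8) = 255.21 m.

ΔN = 255 m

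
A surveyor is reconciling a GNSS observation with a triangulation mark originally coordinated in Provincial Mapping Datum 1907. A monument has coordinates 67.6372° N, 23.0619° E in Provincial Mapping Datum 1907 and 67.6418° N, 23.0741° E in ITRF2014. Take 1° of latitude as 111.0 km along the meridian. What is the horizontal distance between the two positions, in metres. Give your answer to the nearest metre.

Δφ = 67.6418° − 67.6372° = +0.0046°; Δλ = 23.0741° − 23.0619° = +0.0122°.
ΔN = Δφ × 111000 = 510.6 m; ΔE = Δλ × 111000 × cos(67.6372°) = +0.0122 × 111000 × 0.380470 = 515.2 m.
Distance = √(ΔE² + ΔN²) = √(515.2² + 510.6²) = 725.4 m.

725 m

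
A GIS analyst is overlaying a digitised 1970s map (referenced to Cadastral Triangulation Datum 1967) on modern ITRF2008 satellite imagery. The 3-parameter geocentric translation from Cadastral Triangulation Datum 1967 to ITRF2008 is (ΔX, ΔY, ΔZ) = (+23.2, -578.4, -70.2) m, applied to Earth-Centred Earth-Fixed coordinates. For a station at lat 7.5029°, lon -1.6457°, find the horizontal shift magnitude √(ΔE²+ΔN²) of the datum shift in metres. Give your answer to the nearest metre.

582 m

The local east axis at (φ, λ) is (−sin λ, cos λ, 0), so ΔE = −sin(-1.6457°)·23.2 + cos(-1.6457°)·(-578.4) = -577.50 m.
The local north axis is (−sin φ cos λ, −sin φ sin λ, cos φ), giving ΔN = -3.028 − 2.169 − 69.599 = -74.80 m.
Horizontal magnitude = √(ΔE² + ΔN²) = √((-577.50)² + (-74.80)²) = 582.32 m.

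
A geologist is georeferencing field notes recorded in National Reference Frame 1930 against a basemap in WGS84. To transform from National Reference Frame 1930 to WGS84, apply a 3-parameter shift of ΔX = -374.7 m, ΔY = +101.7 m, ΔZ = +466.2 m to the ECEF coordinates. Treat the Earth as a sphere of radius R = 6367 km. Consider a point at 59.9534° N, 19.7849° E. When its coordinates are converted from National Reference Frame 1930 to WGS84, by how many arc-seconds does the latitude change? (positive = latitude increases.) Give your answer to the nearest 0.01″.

sin φ = 0.865618, cos φ = 0.500704, sin λ = 0.338490, cos λ = 0.940970.
North component: ΔN = −sin φ cos λ·ΔX − sin φ sin λ·ΔY + cos φ·ΔZ = −(0.865618)(0.940970)(-374.7) − (0.865618)(0.338490)(101.7) + (0.500704)(466.2) = 508.83 m.
1° of latitude spans πR/180 = 111125 m, so Δφ = 508.83 / 111125 × 3600 = 16.484″.

Δφ = 16.48″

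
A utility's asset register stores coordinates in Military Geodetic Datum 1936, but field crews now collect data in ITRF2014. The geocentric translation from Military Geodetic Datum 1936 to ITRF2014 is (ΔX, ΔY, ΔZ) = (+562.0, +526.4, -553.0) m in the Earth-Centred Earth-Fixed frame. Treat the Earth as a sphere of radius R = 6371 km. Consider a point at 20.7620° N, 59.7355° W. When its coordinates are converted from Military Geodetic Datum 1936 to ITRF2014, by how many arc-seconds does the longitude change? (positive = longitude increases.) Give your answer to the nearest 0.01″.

sin φ = 0.354487, cos φ = 0.935061, sin λ = -0.863708, cos λ = 0.503993.
East component: ΔE = −sin λ·ΔX + cos λ·ΔY = −(-0.863708)(562.0) + (0.503993)(526.4) = 750.71 m.
1° of latitude spans πR/180 = 111195 m; at latitude φ, 1° of longitude spans that × cos φ = 103974.0 m, so Δλ = 750.71 / 103974.0 × 3600 = 25.992″.

Δλ = 25.99″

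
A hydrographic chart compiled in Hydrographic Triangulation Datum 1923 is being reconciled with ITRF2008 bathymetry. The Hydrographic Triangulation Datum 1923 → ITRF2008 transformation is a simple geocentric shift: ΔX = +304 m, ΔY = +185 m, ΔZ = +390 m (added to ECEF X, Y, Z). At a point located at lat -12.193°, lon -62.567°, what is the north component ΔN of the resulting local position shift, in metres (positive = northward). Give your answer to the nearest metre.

ΔN = 376 m

At φ = -12.193°, λ = -62.567°: sin φ = -0.211205, cos φ = 0.977442, sin λ = -0.887550, cos λ = 0.460711.
ΔN = −sin φ cos λ·ΔX − sin φ sin λ·ΔY + cos φ·ΔZ = −(-0.211205)(0.460711)(304) − (-0.211205)(-0.887550)(185) + (0.977442)(390) = 376.10 m.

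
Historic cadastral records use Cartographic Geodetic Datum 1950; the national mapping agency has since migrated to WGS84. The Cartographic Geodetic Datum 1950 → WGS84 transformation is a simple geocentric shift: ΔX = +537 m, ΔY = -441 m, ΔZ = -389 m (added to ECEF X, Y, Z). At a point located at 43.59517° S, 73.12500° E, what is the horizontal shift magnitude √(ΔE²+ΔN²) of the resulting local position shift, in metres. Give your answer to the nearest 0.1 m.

792.8 m

The local east axis at (φ, λ) is (−sin λ, cos λ, 0), so ΔE = −sin(73.12500°)·537 + cos(73.12500°)·(-441) = -641.89 m.
The local north axis is (−sin φ cos λ, −sin φ sin λ, cos φ), giving ΔN = 107.490 − 291.001 − 281.725 = -465.24 m.
Horizontal magnitude = √(ΔE² + ΔN²) = √((-641.89)² + (-465.24)²) = 792.76 m.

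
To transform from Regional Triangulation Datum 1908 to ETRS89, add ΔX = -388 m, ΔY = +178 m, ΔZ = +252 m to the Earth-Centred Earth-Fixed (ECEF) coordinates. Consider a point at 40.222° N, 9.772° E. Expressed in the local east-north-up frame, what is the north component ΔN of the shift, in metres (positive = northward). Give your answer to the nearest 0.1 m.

At φ = 40.222°, λ = 9.772°: sin φ = 0.645751, cos φ = 0.763548, sin λ = 0.169728, cos λ = 0.985491.
ΔN = −sin φ cos λ·ΔX − sin φ sin λ·ΔY + cos φ·ΔZ = −(0.645751)(0.985491)(-388) − (0.645751)(0.169728)(178) + (0.763548)(252) = 419.82 m.

ΔN = 419.8 m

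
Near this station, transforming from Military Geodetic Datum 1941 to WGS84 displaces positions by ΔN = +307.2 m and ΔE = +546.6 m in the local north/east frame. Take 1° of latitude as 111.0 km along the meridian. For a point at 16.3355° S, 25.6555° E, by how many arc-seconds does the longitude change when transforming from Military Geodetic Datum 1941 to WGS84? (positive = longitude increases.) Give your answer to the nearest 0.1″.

At latitude -16.3355°, cos φ = 0.959631.
1° of longitude at this latitude = 111.0 × cos φ = 106.52 km, so Δλ = 546.6 / 106519.1 = 0.0051315° = 18.473″.

Δλ = 18.5″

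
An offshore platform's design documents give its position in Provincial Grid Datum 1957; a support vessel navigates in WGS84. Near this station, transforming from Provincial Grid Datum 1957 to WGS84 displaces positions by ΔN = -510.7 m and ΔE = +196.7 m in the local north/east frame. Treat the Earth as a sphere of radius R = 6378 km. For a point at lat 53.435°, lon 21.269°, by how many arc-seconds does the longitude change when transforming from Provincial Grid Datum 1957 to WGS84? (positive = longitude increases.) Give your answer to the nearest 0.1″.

Δλ = 10.7″

At latitude 53.435°, cos φ = 0.595734.
One radian of longitude at latitude φ spans R cos φ, so Δλ = ΔE / (R cos φ) = 196.7 / (6378000 × 0.595734) = 5.1769e-05 rad = 10.678″.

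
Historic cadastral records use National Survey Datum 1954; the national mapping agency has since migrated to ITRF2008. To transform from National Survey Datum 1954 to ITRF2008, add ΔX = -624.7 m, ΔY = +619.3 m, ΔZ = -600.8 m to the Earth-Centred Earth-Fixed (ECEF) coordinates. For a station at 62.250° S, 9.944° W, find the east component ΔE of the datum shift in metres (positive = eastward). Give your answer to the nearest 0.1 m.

ΔE = 502.1 m

The local east axis at (φ, λ) is (−sin λ, cos λ, 0), so ΔE = −sin(-9.944°)·(-624.7) + cos(-9.944°)·619.3 = 502.12 m.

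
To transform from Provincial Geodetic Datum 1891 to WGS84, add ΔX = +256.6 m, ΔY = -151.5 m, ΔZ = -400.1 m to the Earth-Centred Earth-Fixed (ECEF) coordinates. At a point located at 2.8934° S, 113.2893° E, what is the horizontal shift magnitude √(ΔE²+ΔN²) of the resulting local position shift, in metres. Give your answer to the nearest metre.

The local east axis at (φ, λ) is (−sin λ, cos λ, 0), so ΔE = −sin(113.2893°)·256.6 + cos(113.2893°)·(-151.5) = -175.79 m.
The local north axis is (−sin φ cos λ, −sin φ sin λ, cos φ), giving ΔN = -5.121 − 7.024 − 399.590 = -411.74 m.
Horizontal magnitude = √(ΔE² + ΔN²) = √((-175.79)² + (-411.74)²) = 447.69 m.

448 m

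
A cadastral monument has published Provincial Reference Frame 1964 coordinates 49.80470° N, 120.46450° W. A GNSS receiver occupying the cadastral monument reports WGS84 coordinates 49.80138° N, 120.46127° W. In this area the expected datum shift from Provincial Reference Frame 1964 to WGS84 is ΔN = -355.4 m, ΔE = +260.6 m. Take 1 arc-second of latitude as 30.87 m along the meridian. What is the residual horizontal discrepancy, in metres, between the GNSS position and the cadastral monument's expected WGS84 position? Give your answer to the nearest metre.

32 m

Observed coordinate differences: Δφ = -0.00332°, Δλ = +0.00323°.
Converting to metres (1° lat = 111132 m, cos φ = 0.645395): observed ΔN = -369.0 m, observed ΔE = 231.7 m.
Subtracting the expected shift leaves a residual of -369.0 − (-355.4) = -13.6 m north and 231.7 − (260.6) = -28.9 m east.
Residual distance = √((-13.6)² + (-28.9)²) = 32.0 m.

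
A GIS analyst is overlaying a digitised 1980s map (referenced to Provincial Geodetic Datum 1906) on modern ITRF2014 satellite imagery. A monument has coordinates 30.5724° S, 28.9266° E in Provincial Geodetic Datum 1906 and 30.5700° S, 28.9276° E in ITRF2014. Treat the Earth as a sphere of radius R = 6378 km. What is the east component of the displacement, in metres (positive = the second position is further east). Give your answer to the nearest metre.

ΔE = 96 m

Δφ = -30.5700° − -30.5724° = +0.0024°; Δλ = 28.9276° − 28.9266° = +0.0010°.
1° along a meridian = πR/180 = 111317 m.
ΔN = Δφ × 111317 = 267.2 m; ΔE = Δλ × 111317 × cos(-30.5724°) = +0.0010 × 111317 × 0.860987 = 95.8 m.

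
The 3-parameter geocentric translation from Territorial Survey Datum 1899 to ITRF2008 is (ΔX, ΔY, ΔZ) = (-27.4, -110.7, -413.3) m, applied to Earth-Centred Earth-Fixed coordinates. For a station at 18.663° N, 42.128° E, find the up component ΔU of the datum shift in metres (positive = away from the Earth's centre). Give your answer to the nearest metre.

At φ = 18.663°, λ = 42.128°: sin φ = 0.320001, cos φ = 0.947417, sin λ = 0.670789, cos λ = 0.741648.
ΔU = cos φ cos λ·ΔX + cos φ sin λ·ΔY + sin φ·ΔZ = (0.947417)(0.741648)(-27.4) + (0.947417)(0.670789)(-110.7) + (0.320001)(-413.3) = -221.86 m.

ΔU = -222 m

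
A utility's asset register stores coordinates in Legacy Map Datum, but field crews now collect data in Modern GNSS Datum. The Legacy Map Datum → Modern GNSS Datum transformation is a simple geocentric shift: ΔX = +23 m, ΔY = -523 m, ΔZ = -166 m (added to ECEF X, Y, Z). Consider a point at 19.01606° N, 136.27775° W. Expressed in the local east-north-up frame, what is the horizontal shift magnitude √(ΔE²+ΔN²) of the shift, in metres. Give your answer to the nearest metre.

477 m

At φ = 19.01606°, λ = -136.27775°: sin φ = 0.325833, cos φ = 0.945427, sin λ = -0.691163, cos λ = -0.722699.
ΔE = −sin λ·ΔX + cos λ·ΔY = −(-0.691163)·(23) + (-0.722699)·(-523) = 393.87 m.
ΔN = −sin φ cos λ·ΔX − sin φ sin λ·ΔY + cos φ·ΔZ = −(0.325833)(-0.722699)(23) − (0.325833)(-0.691163)(-523) + (0.945427)(-166) = -269.31 m.
Horizontal magnitude = √(ΔE² + ΔN²) = √(393.87² + (-269.31)²) = 477.14 m.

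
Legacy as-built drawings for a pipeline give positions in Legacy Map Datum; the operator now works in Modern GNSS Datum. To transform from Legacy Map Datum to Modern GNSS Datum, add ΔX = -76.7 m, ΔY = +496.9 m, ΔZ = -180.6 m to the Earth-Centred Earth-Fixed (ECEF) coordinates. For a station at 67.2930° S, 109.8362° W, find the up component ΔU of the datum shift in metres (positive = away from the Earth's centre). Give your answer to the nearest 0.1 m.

ΔU = -3.8 m

The local up (radial) axis is (cos φ cos λ, cos φ sin λ, sin φ), giving ΔU = 10.047 − 180.432 + 166.602 = -3.78 m.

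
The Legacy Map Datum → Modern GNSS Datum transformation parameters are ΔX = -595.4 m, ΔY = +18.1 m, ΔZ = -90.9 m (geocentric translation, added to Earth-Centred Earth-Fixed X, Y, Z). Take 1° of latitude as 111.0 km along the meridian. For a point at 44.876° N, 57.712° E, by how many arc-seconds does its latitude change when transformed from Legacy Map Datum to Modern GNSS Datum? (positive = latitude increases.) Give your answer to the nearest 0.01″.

Δφ = 4.84″

sin φ = 0.705575, cos φ = 0.708635, sin λ = 0.845374, cos λ = 0.534175.
North component: ΔN = −sin φ cos λ·ΔX − sin φ sin λ·ΔY + cos φ·ΔZ = −(0.705575)(0.534175)(-595.4) − (0.705575)(0.845374)(18.1) + (0.708635)(-90.9) = 149.20 m.
1° of latitude spans 111000 m, so Δφ = 149.20 / 111000 × 3600 = 4.839″.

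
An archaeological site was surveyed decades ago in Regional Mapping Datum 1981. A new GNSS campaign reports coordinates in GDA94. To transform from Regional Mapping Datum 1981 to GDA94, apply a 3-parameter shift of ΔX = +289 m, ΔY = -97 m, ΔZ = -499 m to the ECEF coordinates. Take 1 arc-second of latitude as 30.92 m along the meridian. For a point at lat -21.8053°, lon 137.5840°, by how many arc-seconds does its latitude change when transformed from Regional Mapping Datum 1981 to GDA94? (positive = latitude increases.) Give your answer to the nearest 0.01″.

sin φ = -0.371454, cos φ = 0.928451, sin λ = 0.674509, cos λ = -0.738267.
North component: ΔN = −sin φ cos λ·ΔX − sin φ sin λ·ΔY + cos φ·ΔZ = −(-0.371454)(-0.738267)(289) − (-0.371454)(0.674509)(-97) + (0.928451)(-499) = -566.85 m.
1° of latitude spans 3600 × 30.92 = 111312 m, so Δφ = -566.85 / 111312 × 3600 = -18.333″.

Δφ = -18.33″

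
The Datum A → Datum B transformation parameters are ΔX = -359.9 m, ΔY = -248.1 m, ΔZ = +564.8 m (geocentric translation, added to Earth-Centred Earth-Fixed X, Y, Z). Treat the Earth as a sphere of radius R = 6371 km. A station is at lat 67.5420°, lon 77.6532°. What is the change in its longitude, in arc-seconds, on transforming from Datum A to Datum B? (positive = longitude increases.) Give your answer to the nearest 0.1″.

Δλ = 25.3″

sin φ = 0.924160, cos φ = 0.382006, sin λ = 0.976871, cos λ = 0.213828.
East component: ΔE = −sin λ·ΔX + cos λ·ΔY = −(0.976871)(-359.9) + (0.213828)(-248.1) = 298.53 m.
1° of latitude spans πR/180 = 111195 m; at latitude φ, 1° of longitude spans that × cos φ = 42477.1 m, so Δλ = 298.53 / 42477.1 × 3600 = 25.300″.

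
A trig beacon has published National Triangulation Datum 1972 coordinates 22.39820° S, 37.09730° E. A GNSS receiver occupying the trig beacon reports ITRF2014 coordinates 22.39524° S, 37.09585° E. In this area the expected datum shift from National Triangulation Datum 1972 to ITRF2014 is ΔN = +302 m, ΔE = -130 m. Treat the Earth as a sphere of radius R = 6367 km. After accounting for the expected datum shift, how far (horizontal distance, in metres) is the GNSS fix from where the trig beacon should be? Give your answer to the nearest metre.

33 m

Observed coordinate differences: Δφ = +0.00296°, Δλ = -0.00145°.
Converting to metres (1° lat = 111125 m, cos φ = 0.924558): observed ΔN = 328.9 m, observed ΔE = -149.0 m.
Subtracting the expected shift leaves a residual of 328.9 − (302) = 26.9 m north and -149.0 − (-130) = -19.0 m east.
Residual distance = √(26.9² + (-19.0)²) = 32.9 m.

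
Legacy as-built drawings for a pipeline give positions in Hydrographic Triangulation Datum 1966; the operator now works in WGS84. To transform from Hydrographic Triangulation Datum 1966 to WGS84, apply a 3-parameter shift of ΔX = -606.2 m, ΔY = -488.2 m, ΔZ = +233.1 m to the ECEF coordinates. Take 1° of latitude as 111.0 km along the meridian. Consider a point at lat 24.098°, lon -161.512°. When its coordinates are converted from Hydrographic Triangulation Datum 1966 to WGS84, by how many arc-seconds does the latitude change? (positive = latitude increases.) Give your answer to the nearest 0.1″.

Δφ = -2.8″

sin φ = 0.408299, cos φ = 0.912848, sin λ = -0.317106, cos λ = -0.948390.
North component: ΔN = −sin φ cos λ·ΔX − sin φ sin λ·ΔY + cos φ·ΔZ = −(0.408299)(-0.948390)(-606.2) − (0.408299)(-0.317106)(-488.2) + (0.912848)(233.1) = -85.16 m.
1° of latitude spans 111000 m, so Δφ = -85.16 / 111000 × 3600 = -2.762″.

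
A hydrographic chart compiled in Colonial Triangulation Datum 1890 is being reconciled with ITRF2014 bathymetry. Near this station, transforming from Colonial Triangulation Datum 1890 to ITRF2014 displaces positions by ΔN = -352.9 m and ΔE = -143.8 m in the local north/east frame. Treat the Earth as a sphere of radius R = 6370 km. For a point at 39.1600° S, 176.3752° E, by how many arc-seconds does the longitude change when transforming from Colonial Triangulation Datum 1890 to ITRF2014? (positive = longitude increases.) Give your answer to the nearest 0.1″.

Δλ = -6.0″

At latitude -39.1600°, cos φ = 0.775386.
One radian of longitude at latitude φ spans R cos φ, so Δλ = ΔE / (R cos φ) = -143.8 / (6370000 × 0.775386) = -2.9114e-05 rad = -6.005″.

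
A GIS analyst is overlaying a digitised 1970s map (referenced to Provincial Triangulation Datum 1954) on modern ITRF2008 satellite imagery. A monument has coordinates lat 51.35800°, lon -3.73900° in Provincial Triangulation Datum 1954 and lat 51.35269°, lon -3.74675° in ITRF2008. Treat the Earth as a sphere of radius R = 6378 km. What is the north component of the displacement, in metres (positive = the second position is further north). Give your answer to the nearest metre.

Δφ = 51.35269° − 51.35800° = -0.00531°; Δλ = -3.74675° − -3.73900° = -0.00775°.
1° along a meridian = πR/180 = 111317 m.
ΔN = Δφ × 111317 = -591.1 m; ΔE = Δλ × 111317 × cos(51.35800°) = -0.00775 × 111317 × 0.624452 = -538.7 m.

ΔN = -591 m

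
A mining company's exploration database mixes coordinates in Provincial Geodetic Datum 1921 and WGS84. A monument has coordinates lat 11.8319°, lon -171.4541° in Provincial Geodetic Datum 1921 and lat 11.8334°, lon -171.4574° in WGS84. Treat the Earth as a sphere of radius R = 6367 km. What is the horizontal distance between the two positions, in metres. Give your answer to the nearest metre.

396 m

Δφ = 11.8334° − 11.8319° = +0.0015°; Δλ = -171.4574° − -171.4541° = -0.0033°.
1° along a meridian = πR/180 = 111125 m.
ΔN = Δφ × 111125 = 166.7 m; ΔE = Δλ × 111125 × cos(11.8319°) = -0.0033 × 111125 × 0.978753 = -358.9 m.
Distance = √(ΔE² + ΔN²) = √((-358.9)² + 166.7²) = 395.7 m.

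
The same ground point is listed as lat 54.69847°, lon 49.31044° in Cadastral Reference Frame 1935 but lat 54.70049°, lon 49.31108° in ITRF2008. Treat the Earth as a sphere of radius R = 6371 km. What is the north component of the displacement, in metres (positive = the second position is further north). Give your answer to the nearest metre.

ΔN = 225 m

Δφ = 54.70049° − 54.69847° = +0.00202°; Δλ = 49.31108° − 49.31044° = +0.00064°.
1° along a meridian = πR/180 = 111195 m.
ΔN = Δφ × 111195 = 224.6 m; ΔE = Δλ × 111195 × cos(54.69847°) = +0.00064 × 111195 × 0.577879 = 41.1 m.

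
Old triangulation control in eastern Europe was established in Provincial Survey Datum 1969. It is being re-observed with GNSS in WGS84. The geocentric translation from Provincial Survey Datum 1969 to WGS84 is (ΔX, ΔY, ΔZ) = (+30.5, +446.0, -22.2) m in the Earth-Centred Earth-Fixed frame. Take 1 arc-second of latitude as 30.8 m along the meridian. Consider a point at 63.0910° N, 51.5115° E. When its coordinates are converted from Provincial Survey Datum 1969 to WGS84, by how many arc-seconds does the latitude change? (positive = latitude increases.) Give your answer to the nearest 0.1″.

Δφ = -11.0″

sin φ = 0.891726, cos φ = 0.452575, sin λ = 0.782733, cos λ = 0.622358.
North component: ΔN = −sin φ cos λ·ΔX − sin φ sin λ·ΔY + cos φ·ΔZ = −(0.891726)(0.622358)(30.5) − (0.891726)(0.782733)(446.0) + (0.452575)(-22.2) = -338.27 m.
1° of latitude spans 3600 × 30.80 = 110880 m, so Δφ = -338.27 / 110880 × 3600 = -10.983″.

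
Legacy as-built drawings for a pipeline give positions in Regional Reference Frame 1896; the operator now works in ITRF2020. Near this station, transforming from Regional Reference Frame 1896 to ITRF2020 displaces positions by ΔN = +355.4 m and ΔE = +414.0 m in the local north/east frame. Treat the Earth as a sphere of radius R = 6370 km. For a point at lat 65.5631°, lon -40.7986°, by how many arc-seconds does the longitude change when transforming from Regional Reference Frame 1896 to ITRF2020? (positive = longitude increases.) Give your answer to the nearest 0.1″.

At latitude 65.5631°, cos φ = 0.413691.
One radian of longitude at latitude φ spans R cos φ, so Δλ = ΔE / (R cos φ) = 414.0 / (6370000 × 0.413691) = 1.5710e-04 rad = 32.405″.

Δλ = 32.4″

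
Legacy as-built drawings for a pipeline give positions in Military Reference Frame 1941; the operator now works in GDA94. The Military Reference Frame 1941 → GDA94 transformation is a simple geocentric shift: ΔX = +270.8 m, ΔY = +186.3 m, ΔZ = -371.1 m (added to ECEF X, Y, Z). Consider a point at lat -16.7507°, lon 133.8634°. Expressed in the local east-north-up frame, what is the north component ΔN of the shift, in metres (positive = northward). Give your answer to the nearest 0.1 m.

At φ = -16.7507°, λ = 133.8634°: sin φ = -0.288208, cos φ = 0.957568, sin λ = 0.720994, cos λ = -0.692941.
ΔN = −sin φ cos λ·ΔX − sin φ sin λ·ΔY + cos φ·ΔZ = −(-0.288208)(-0.692941)(270.8) − (-0.288208)(0.720994)(186.3) + (0.957568)(-371.1) = -370.72 m.

ΔN = -370.7 m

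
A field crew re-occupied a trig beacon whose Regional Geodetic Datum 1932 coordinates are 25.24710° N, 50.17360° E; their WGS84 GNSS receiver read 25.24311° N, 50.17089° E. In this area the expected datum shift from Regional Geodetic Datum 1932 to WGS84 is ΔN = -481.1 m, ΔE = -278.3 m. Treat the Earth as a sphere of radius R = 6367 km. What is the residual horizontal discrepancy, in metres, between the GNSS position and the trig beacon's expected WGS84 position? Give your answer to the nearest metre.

Observed coordinate differences: Δφ = -0.00399°, Δλ = -0.00271°.
Converting to metres (1° lat = 111125 m, cos φ = 0.904477): observed ΔN = -443.4 m, observed ΔE = -272.4 m.
Subtracting the expected shift leaves a residual of -443.4 − (-481.1) = 37.7 m north and -272.4 − (-278.3) = 5.9 m east.
Residual distance = √(37.7² + 5.9²) = 38.2 m.

38 m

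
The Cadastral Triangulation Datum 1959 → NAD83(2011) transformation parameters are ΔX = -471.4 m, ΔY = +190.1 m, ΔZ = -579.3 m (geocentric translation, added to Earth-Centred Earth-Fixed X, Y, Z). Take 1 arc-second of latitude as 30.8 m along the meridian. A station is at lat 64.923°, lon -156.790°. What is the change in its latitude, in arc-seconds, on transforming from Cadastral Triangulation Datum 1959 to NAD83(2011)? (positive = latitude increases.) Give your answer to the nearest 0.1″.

sin φ = 0.905739, cos φ = 0.423836, sin λ = -0.394102, cos λ = -0.919067.
North component: ΔN = −sin φ cos λ·ΔX − sin φ sin λ·ΔY + cos φ·ΔZ = −(0.905739)(-0.919067)(-471.4) − (0.905739)(-0.394102)(190.1) + (0.423836)(-579.3) = -570.08 m.
1° of latitude spans 3600 × 30.80 = 110880 m, so Δφ = -570.08 / 110880 × 3600 = -18.509″.

Δφ = -18.5″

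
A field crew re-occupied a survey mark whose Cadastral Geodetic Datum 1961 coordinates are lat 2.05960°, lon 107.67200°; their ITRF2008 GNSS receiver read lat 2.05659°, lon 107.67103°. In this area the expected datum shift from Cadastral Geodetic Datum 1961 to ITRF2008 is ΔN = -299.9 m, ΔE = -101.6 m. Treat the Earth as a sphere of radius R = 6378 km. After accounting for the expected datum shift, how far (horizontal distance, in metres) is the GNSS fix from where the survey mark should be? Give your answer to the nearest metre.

36 m

Observed coordinate differences: Δφ = -0.00301°, Δλ = -0.00097°.
Converting to metres (1° lat = 111317 m, cos φ = 0.999354): observed ΔN = -335.1 m, observed ΔE = -107.9 m.
Subtracting the expected shift leaves a residual of -335.1 − (-299.9) = -35.2 m north and -107.9 − (-101.6) = -6.3 m east.
Residual distance = √((-35.2)² + (-6.3)²) = 35.7 m.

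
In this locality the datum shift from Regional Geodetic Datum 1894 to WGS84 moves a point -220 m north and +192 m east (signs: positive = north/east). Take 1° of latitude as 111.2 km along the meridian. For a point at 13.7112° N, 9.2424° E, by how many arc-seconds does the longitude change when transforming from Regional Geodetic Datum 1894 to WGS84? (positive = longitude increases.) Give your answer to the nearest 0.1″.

At latitude 13.7112°, cos φ = 0.971503.
1° of longitude at this latitude = 111.2 × cos φ = 108.03 km, so Δλ = 192.0 / 108031.1 = 0.0017773° = 6.398″.

Δλ = 6.4″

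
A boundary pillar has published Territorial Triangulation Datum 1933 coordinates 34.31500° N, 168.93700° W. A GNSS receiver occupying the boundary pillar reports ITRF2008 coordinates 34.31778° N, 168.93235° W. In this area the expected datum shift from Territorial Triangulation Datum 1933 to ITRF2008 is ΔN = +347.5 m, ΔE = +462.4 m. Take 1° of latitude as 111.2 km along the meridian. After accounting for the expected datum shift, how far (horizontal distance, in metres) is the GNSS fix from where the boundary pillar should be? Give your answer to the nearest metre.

52 m

Observed coordinate differences: Δφ = +0.00278°, Δλ = +0.00465°.
Converting to metres (1° lat = 111200 m, cos φ = 0.825951): observed ΔN = 309.1 m, observed ΔE = 427.1 m.
Subtracting the expected shift leaves a residual of 309.1 − (347.5) = -38.4 m north and 427.1 − (462.4) = -35.3 m east.
Residual distance = √((-38.4)² + (-35.3)²) = 52.1 m.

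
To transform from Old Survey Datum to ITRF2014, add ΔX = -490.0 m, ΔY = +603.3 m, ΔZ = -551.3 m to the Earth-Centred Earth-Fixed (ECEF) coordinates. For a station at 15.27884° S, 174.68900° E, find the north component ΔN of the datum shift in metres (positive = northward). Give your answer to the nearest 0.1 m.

At φ = -15.27884°, λ = 174.68900°: sin φ = -0.263517, cos φ = 0.964655, sin λ = 0.092562, cos λ = -0.995707.
ΔN = −sin φ cos λ·ΔX − sin φ sin λ·ΔY + cos φ·ΔZ = −(-0.263517)(-0.995707)(-490.0) − (-0.263517)(0.092562)(603.3) + (0.964655)(-551.3) = -388.53 m.

ΔN = -388.5 m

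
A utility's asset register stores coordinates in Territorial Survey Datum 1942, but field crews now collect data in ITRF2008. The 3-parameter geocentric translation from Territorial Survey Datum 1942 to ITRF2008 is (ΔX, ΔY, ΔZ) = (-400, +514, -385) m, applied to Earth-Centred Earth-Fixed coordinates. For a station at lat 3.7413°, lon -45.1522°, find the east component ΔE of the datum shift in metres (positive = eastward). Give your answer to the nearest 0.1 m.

ΔE = 78.9 m

At φ = 3.7413°, λ = -45.1522°: sin φ = 0.065252, cos φ = 0.997869, sin λ = -0.708983, cos λ = 0.705226.
ΔE = −sin λ·ΔX + cos λ·ΔY = −(-0.708983)·(-400) + (0.705226)·(514) = 78.89 m.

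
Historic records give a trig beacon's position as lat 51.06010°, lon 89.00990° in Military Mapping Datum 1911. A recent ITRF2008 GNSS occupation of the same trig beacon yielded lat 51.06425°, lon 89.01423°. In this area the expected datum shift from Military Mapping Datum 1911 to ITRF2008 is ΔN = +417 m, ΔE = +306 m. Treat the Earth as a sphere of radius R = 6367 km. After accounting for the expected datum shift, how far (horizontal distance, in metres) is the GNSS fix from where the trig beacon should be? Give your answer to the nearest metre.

Observed coordinate differences: Δφ = +0.00415°, Δλ = +0.00433°.
Converting to metres (1° lat = 111125 m, cos φ = 0.628505): observed ΔN = 461.2 m, observed ΔE = 302.4 m.
Subtracting the expected shift leaves a residual of 461.2 − (417) = 44.2 m north and 302.4 − (306) = -3.6 m east.
Residual distance = √(44.2² + (-3.6)²) = 44.3 m.

44 m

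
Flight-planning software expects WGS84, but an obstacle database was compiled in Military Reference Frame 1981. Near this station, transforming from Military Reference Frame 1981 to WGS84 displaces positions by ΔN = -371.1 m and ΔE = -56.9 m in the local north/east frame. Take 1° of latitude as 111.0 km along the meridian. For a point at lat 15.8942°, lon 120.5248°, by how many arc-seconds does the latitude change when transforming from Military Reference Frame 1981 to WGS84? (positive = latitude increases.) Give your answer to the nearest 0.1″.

Δφ = -12.0″

1° of latitude = 111.0 km, so Δφ = -371.1 / 111000 = -0.0033432° = -12.036″.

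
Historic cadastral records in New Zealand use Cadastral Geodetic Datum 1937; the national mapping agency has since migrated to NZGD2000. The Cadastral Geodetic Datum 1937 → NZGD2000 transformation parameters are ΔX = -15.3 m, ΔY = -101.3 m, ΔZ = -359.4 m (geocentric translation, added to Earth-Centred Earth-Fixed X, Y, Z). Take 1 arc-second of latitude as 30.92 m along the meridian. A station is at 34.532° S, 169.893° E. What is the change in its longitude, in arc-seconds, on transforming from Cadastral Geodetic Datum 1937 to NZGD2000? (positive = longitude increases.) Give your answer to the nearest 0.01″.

sin φ = -0.566866, cos φ = 0.823810, sin λ = 0.175487, cos λ = -0.984482.
East component: ΔE = −sin λ·ΔX + cos λ·ΔY = −(0.175487)(-15.3) + (-0.984482)(-101.3) = 102.41 m.
1° of latitude spans 3600 × 30.92 = 111312 m; at latitude φ, 1° of longitude spans that × cos φ = 91699.9 m, so Δλ = 102.41 / 91699.9 × 3600 = 4.021″.

Δλ = 4.02″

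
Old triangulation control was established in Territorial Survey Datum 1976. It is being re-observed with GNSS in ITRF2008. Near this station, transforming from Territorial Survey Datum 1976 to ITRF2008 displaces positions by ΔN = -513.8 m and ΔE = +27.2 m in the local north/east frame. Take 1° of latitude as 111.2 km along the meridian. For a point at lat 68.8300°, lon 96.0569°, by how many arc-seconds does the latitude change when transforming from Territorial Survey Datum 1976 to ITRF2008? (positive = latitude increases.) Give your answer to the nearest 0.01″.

1° of latitude = 111.2 km, so Δφ = -513.8 / 111200 = -0.0046205° = -16.634″.

Δφ = -16.63″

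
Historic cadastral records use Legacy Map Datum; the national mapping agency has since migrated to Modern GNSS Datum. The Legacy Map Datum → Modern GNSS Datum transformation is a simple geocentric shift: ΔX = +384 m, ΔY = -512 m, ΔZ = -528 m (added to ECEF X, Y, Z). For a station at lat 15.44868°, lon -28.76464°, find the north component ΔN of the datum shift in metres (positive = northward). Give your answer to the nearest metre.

The local north axis is (−sin φ cos λ, −sin φ sin λ, cos φ), giving ΔN = -89.666 − 65.630 − 508.923 = -664.22 m.

ΔN = -664 m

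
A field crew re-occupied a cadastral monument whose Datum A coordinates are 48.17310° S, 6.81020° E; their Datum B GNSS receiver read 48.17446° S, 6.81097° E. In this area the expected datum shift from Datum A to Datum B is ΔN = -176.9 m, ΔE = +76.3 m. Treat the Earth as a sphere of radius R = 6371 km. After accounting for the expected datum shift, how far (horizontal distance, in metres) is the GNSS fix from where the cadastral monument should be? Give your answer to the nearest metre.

32 m

Observed coordinate differences: Δφ = -0.00136°, Δλ = +0.00077°.
Converting to metres (1° lat = 111195 m, cos φ = 0.666882): observed ΔN = -151.2 m, observed ΔE = 57.1 m.
Subtracting the expected shift leaves a residual of -151.2 − (-176.9) = 25.7 m north and 57.1 − (76.3) = -19.2 m east.
Residual distance = √(25.7² + (-19.2)²) = 32.1 m.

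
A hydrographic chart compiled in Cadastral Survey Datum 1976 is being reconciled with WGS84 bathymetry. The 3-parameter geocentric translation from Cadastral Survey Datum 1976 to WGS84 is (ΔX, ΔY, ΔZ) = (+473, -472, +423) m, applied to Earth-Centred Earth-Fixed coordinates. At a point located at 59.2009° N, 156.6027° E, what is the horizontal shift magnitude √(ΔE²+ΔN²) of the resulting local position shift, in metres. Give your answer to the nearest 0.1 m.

789.6 m

The local east axis at (φ, λ) is (−sin λ, cos λ, 0), so ΔE = −sin(156.6027°)·473 + cos(156.6027°)·(-472) = 245.36 m.
The local north axis is (−sin φ cos λ, −sin φ sin λ, cos φ), giving ΔN = 372.884 + 160.999 + 216.588 = 750.47 m.
Horizontal magnitude = √(ΔE² + ΔN²) = √(245.36² + 750.47²) = 789.56 m.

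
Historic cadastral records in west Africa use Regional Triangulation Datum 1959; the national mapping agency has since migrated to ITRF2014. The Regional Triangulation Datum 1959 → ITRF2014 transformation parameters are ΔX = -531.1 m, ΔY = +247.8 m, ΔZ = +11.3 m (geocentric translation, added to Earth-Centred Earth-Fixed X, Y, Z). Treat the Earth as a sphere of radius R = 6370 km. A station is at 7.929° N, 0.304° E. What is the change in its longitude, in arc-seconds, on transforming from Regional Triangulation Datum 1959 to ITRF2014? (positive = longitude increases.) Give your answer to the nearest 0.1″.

sin φ = 0.137946, cos φ = 0.990440, sin λ = 0.005306, cos λ = 0.999986.
East component: ΔE = −sin λ·ΔX + cos λ·ΔY = −(0.005306)(-531.1) + (0.999986)(247.8) = 250.61 m.
1° of latitude spans πR/180 = 111177 m; at latitude φ, 1° of longitude spans that × cos φ = 110114.6 m, so Δλ = 250.61 / 110114.6 × 3600 = 8.193″.

Δλ = 8.2″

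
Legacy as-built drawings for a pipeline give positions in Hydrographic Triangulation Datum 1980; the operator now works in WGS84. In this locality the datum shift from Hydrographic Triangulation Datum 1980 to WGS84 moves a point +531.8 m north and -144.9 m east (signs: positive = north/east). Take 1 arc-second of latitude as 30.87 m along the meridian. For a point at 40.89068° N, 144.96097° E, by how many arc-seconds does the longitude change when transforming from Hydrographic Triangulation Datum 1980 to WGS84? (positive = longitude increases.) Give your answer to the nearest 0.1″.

At latitude 40.89068°, cos φ = 0.755960.
1″ of longitude at this latitude = 30.87 × cos φ = 23.3365 m, so Δλ = -144.9 / 23.3365 = -6.209″.

Δλ = -6.2″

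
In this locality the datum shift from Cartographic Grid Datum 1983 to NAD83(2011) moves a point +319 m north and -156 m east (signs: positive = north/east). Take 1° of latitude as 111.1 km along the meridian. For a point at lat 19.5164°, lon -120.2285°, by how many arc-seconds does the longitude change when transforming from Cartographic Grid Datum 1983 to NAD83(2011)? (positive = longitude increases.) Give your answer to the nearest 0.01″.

Δλ = -5.36″

At latitude 19.5164°, cos φ = 0.942546.
1° of longitude at this latitude = 111.1 × cos φ = 104.72 km, so Δλ = -156.0 / 104716.9 = -0.0014897° = -5.363″.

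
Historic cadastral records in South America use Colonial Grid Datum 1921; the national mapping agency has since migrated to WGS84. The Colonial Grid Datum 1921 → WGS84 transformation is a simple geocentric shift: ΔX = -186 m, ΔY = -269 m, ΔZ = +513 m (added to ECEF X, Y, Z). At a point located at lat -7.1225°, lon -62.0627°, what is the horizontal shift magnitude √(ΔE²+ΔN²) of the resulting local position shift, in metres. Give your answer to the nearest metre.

At φ = -7.1225°, λ = -62.0627°: sin φ = -0.123991, cos φ = 0.992283, sin λ = -0.883461, cos λ = 0.468505.
ΔE = −sin λ·ΔX + cos λ·ΔY = −(-0.883461)·(-186) + (0.468505)·(-269) = -290.35 m.
ΔN = −sin φ cos λ·ΔX − sin φ sin λ·ΔY + cos φ·ΔZ = −(-0.123991)(0.468505)(-186) − (-0.123991)(-0.883461)(-269) + (0.992283)(513) = 527.70 m.
Horizontal magnitude = √(ΔE² + ΔN²) = √((-290.35)² + 527.70²) = 602.31 m.

602 m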